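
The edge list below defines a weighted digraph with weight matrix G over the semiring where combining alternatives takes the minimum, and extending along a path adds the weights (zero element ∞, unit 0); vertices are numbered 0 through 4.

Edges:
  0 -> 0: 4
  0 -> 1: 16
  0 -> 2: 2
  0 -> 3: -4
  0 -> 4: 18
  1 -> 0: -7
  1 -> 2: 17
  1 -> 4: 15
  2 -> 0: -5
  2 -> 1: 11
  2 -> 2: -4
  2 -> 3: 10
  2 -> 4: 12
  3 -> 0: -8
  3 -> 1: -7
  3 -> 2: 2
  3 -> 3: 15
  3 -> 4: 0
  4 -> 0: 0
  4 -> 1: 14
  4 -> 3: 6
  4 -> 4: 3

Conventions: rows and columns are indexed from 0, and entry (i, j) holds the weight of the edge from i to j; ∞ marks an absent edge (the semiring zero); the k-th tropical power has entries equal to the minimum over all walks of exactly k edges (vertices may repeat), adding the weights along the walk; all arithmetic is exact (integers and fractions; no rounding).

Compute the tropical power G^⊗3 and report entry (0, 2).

G^⊗2:
  [-12, -11, -2, 0, -4]
  [-3, 9, -5, -11, 11]
  [-9, 3, -8, -9, 8]
  [-14, 8, -6, -12, 3]
  [-2, -1, 2, -4, 6]
G^⊗3:
  [-18, -7, -10, -16, -1]
  [-19, -18, -9, -7, -11]
  [-17, -16, -12, -13, -9]
  [-20, -19, -12, -18, -12]
  [-12, -11, -2, -6, -4]
Key observation: the optimum is the walk 0->3->0->2, with weight (-4) + (-8) + 2 = -10.
Optimal value attained by: walk 0->3->0->2.
Answer: (G^⊗3)[0][2] = -10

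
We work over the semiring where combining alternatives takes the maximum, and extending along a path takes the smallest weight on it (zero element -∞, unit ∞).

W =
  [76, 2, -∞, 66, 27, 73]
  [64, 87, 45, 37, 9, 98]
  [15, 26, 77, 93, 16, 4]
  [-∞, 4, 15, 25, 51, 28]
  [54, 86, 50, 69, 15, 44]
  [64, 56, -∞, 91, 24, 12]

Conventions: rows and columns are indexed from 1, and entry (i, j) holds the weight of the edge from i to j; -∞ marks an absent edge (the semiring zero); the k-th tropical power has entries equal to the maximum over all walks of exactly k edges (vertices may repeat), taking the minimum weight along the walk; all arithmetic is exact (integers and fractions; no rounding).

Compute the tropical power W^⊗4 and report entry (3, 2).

W^⊗2:
  [76, 56, 27, 73, 51, 73]
  [64, 87, 45, 91, 37, 87]
  [26, 26, 77, 77, 51, 28]
  [51, 51, 50, 51, 25, 44]
  [64, 86, 50, 54, 51, 86]
  [64, 56, 45, 64, 51, 64]
W^⊗3:
  [76, 56, 50, 73, 51, 73]
  [64, 87, 45, 87, 51, 87]
  [51, 51, 77, 77, 51, 44]
  [51, 51, 50, 51, 51, 51]
  [64, 86, 50, 86, 51, 86]
  [64, 56, 50, 64, 51, 64]
W^⊗4:
  [76, 56, 50, 73, 51, 73]
  [64, 87, 50, 87, 51, 87]
  [51, 51, 77, 77, 51, 51]
  [51, 51, 50, 51, 51, 51]
  [64, 86, 50, 86, 51, 86]
  [64, 56, 50, 64, 51, 64]
Key observation: the optimum is the walk 3->3->4->5->2, with weight 77 min 93 min 51 min 86 = 51.
Optimal value attained by: walk 3->3->4->5->2.
Answer: (W^⊗4)[3][2] = 51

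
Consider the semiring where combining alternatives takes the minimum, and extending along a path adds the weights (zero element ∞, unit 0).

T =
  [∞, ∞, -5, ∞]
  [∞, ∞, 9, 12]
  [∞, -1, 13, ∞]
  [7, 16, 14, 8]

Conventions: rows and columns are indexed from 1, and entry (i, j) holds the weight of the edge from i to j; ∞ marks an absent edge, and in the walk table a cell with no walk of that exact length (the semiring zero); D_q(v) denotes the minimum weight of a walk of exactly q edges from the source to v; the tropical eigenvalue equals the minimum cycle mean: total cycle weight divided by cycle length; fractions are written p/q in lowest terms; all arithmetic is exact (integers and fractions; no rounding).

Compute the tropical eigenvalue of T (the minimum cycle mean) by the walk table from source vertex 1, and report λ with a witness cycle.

q=0: [0, ∞, ∞, ∞]
q=1: [∞, ∞, -5, ∞]
q=2: [∞, -6, 8, ∞]
q=3: [∞, 7, 3, 6]
q=4: [13, 2, 16, 14]
Optimal cycle mean attained by: cycle 1->3->2->4->1, total (-5) + (-1) + 12 + 7, length 4.
Answer: λ = 13/4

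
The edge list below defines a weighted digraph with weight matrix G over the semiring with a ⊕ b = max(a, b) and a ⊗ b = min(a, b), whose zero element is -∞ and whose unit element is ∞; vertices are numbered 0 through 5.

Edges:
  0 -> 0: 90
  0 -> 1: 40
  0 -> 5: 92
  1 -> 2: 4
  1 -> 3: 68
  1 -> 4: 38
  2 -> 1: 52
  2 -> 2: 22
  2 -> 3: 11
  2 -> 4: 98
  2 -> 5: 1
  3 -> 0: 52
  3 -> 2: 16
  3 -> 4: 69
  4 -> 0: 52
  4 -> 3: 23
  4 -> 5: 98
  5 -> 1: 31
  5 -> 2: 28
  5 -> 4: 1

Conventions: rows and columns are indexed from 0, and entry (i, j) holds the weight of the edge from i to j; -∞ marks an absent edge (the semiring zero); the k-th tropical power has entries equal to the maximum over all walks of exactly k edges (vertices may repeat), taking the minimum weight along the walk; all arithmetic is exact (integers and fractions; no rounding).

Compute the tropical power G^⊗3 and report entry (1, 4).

G^⊗2:
  [90, 40, 28, 40, 38, 90]
  [52, 4, 16, 23, 68, 38]
  [52, 22, 22, 52, 38, 98]
  [52, 40, 16, 23, 16, 69]
  [52, 40, 28, -∞, 23, 52]
  [1, 28, 22, 31, 31, 1]
G^⊗3:
  [90, 40, 28, 40, 40, 90]
  [52, 40, 28, 23, 23, 68]
  [52, 40, 28, 23, 52, 52]
  [52, 40, 28, 40, 38, 52]
  [52, 40, 28, 40, 38, 52]
  [31, 22, 22, 28, 31, 31]
Key observation: the optimum is the walk 1->4->3->4, with weight 38 min 23 min 69 = 23.
Optimal value attained by: walk 1->4->3->4.
Answer: (G^⊗3)[1][4] = 23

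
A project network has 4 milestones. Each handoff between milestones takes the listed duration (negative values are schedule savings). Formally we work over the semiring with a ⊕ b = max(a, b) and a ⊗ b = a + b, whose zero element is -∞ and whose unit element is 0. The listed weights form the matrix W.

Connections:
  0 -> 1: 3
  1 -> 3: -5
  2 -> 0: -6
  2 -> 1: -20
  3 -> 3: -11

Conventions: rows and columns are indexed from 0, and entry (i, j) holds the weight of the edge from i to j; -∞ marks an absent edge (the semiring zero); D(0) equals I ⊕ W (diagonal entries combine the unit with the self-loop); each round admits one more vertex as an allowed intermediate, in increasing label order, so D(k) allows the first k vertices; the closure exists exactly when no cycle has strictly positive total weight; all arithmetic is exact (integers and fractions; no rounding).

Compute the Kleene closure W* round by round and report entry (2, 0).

D(0):
  [0, 3, -∞, -∞]
  [-∞, 0, -∞, -5]
  [-6, -20, 0, -∞]
  [-∞, -∞, -∞, 0]
D(1):
  [0, 3, -∞, -∞]
  [-∞, 0, -∞, -5]
  [-6, -3, 0, -∞]
  [-∞, -∞, -∞, 0]
D(2):
  [0, 3, -∞, -2]
  [-∞, 0, -∞, -5]
  [-6, -3, 0, -8]
  [-∞, -∞, -∞, 0]
D(3):
  [0, 3, -∞, -2]
  [-∞, 0, -∞, -5]
  [-6, -3, 0, -8]
  [-∞, -∞, -∞, 0]
D(4):
  [0, 3, -∞, -2]
  [-∞, 0, -∞, -5]
  [-6, -3, 0, -8]
  [-∞, -∞, -∞, 0]
Answer: W*[2][0] = -6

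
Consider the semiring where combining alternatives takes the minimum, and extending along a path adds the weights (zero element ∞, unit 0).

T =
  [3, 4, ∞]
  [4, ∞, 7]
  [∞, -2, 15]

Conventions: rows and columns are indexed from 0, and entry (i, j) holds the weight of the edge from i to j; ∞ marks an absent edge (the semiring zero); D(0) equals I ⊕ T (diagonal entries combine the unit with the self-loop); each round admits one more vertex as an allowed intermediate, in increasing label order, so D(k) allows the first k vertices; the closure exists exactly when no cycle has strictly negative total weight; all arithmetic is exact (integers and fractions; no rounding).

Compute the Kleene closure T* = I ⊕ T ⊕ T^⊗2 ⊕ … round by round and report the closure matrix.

D(0):
  [0, 4, ∞]
  [4, 0, 7]
  [∞, -2, 0]
D(1):
  [0, 4, ∞]
  [4, 0, 7]
  [∞, -2, 0]
D(2):
  [0, 4, 11]
  [4, 0, 7]
  [2, -2, 0]
D(3):
  [0, 4, 11]
  [4, 0, 7]
  [2, -2, 0]
Answer: T* = [[0, 4, 11], [4, 0, 7], [2, -2, 0]]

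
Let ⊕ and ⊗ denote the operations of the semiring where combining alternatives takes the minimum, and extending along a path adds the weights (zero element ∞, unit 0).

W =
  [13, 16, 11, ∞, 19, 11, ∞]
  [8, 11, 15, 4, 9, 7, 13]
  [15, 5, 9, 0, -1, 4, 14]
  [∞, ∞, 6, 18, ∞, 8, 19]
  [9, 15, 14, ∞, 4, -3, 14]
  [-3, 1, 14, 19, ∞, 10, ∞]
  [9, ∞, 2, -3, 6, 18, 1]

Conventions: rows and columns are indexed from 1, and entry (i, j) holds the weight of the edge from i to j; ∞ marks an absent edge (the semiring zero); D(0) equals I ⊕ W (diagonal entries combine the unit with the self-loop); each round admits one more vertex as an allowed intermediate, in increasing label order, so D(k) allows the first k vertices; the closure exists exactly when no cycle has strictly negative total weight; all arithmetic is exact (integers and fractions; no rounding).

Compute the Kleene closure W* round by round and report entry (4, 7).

D(0):
  [0, 16, 11, ∞, 19, 11, ∞]
  [8, 0, 15, 4, 9, 7, 13]
  [15, 5, 0, 0, -1, 4, 14]
  [∞, ∞, 6, 0, ∞, 8, 19]
  [9, 15, 14, ∞, 0, -3, 14]
  [-3, 1, 14, 19, ∞, 0, ∞]
  [9, ∞, 2, -3, 6, 18, 0]
D(1):
  [0, 16, 11, ∞, 19, 11, ∞]
  [8, 0, 15, 4, 9, 7, 13]
  [15, 5, 0, 0, -1, 4, 14]
  [∞, ∞, 6, 0, ∞, 8, 19]
  [9, 15, 14, ∞, 0, -3, 14]
  [-3, 1, 8, 19, 16, 0, ∞]
  [9, 25, 2, -3, 6, 18, 0]
D(2):
  [0, 16, 11, 20, 19, 11, 29]
  [8, 0, 15, 4, 9, 7, 13]
  [13, 5, 0, 0, -1, 4, 14]
  [∞, ∞, 6, 0, ∞, 8, 19]
  [9, 15, 14, 19, 0, -3, 14]
  [-3, 1, 8, 5, 10, 0, 14]
  [9, 25, 2, -3, 6, 18, 0]
D(3):
  [0, 16, 11, 11, 10, 11, 25]
  [8, 0, 15, 4, 9, 7, 13]
  [13, 5, 0, 0, -1, 4, 14]
  [19, 11, 6, 0, 5, 8, 19]
  [9, 15, 14, 14, 0, -3, 14]
  [-3, 1, 8, 5, 7, 0, 14]
  [9, 7, 2, -3, 1, 6, 0]
D(4):
  [0, 16, 11, 11, 10, 11, 25]
  [8, 0, 10, 4, 9, 7, 13]
  [13, 5, 0, 0, -1, 4, 14]
  [19, 11, 6, 0, 5, 8, 19]
  [9, 15, 14, 14, 0, -3, 14]
  [-3, 1, 8, 5, 7, 0, 14]
  [9, 7, 2, -3, 1, 5, 0]
D(5):
  [0, 16, 11, 11, 10, 7, 24]
  [8, 0, 10, 4, 9, 6, 13]
  [8, 5, 0, 0, -1, -4, 13]
  [14, 11, 6, 0, 5, 2, 19]
  [9, 15, 14, 14, 0, -3, 14]
  [-3, 1, 8, 5, 7, 0, 14]
  [9, 7, 2, -3, 1, -2, 0]
D(6):
  [0, 8, 11, 11, 10, 7, 21]
  [3, 0, 10, 4, 9, 6, 13]
  [-7, -3, 0, 0, -1, -4, 10]
  [-1, 3, 6, 0, 5, 2, 16]
  [-6, -2, 5, 2, 0, -3, 11]
  [-3, 1, 8, 5, 7, 0, 14]
  [-5, -1, 2, -3, 1, -2, 0]
D(7):
  [0, 8, 11, 11, 10, 7, 21]
  [3, 0, 10, 4, 9, 6, 13]
  [-7, -3, 0, 0, -1, -4, 10]
  [-1, 3, 6, 0, 5, 2, 16]
  [-6, -2, 5, 2, 0, -3, 11]
  [-3, 1, 8, 5, 7, 0, 14]
  [-5, -1, 2, -3, 1, -2, 0]
Answer: W*[4][7] = 16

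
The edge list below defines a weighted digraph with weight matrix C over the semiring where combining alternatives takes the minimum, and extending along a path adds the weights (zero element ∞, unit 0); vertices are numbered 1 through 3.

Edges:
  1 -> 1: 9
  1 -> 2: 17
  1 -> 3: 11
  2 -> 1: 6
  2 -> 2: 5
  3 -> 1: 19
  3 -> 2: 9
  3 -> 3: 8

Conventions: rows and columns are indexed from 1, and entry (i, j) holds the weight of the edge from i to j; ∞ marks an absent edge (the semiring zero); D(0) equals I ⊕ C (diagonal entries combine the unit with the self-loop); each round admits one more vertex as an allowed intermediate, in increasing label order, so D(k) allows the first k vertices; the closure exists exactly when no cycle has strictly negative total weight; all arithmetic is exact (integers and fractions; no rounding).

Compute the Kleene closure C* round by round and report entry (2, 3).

D(0):
  [0, 17, 11]
  [6, 0, ∞]
  [19, 9, 0]
D(1):
  [0, 17, 11]
  [6, 0, 17]
  [19, 9, 0]
D(2):
  [0, 17, 11]
  [6, 0, 17]
  [15, 9, 0]
D(3):
  [0, 17, 11]
  [6, 0, 17]
  [15, 9, 0]
Answer: C*[2][3] = 17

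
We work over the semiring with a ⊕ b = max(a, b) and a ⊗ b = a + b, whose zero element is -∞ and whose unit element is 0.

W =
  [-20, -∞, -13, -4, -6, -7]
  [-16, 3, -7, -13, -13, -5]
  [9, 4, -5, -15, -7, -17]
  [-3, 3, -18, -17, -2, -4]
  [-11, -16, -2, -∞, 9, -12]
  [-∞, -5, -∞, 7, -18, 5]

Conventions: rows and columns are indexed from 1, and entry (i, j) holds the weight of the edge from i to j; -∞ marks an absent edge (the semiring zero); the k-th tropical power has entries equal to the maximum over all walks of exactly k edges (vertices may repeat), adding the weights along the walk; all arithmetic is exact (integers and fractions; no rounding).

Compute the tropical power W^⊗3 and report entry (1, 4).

W^⊗2:
  [-4, -1, -8, 0, 3, -2]
  [2, 6, -4, 2, -4, 0]
  [4, 7, -3, 5, 3, 2]
  [-9, 6, -4, 3, 7, 1]
  [7, 2, 7, -5, 18, -3]
  [4, 10, -11, 12, 5, 10]
W^⊗3:
  [1, 3, 1, 5, 12, 3]
  [5, 9, -1, 7, 5, 5]
  [6, 10, 1, 9, 12, 7]
  [5, 9, 5, 8, 16, 6]
  [16, 11, 16, 4, 27, 6]
  [9, 15, 3, 17, 14, 15]
Key observation: the optimum is the walk 1->6->6->4, with weight (-7) + 5 + 7 = 5.
Optimal value attained by: walk 1->6->6->4.
Answer: (W^⊗3)[1][4] = 5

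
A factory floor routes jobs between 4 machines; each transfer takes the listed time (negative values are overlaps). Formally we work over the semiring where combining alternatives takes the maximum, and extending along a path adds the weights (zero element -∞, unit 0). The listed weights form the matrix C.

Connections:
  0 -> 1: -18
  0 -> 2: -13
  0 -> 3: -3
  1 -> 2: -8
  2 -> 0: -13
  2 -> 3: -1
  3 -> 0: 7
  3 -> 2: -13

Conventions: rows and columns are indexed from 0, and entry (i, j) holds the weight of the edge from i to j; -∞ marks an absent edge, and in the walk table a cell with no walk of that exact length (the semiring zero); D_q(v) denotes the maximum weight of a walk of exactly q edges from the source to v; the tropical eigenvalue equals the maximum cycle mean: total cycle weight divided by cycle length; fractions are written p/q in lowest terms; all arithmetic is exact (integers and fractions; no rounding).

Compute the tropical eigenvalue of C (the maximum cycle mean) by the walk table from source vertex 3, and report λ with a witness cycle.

q=0: [-∞, -∞, -∞, 0]
q=1: [7, -∞, -13, -∞]
q=2: [-26, -11, -6, 4]
q=3: [11, -44, -9, -7]
q=4: [0, -7, -2, 8]
Optimal cycle mean attained by: cycle 0->3->0, total (-3) + 7, length 2.
Answer: λ = 2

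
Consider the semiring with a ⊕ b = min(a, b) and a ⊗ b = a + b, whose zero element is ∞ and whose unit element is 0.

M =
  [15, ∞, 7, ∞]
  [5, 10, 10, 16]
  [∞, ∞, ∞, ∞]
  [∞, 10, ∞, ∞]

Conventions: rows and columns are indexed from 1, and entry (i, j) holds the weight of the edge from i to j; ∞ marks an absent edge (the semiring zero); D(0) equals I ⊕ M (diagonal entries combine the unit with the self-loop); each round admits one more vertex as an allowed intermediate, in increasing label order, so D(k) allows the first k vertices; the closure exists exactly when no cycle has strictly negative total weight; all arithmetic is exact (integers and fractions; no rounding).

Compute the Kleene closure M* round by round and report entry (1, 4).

D(0):
  [0, ∞, 7, ∞]
  [5, 0, 10, 16]
  [∞, ∞, 0, ∞]
  [∞, 10, ∞, 0]
D(1):
  [0, ∞, 7, ∞]
  [5, 0, 10, 16]
  [∞, ∞, 0, ∞]
  [∞, 10, ∞, 0]
D(2):
  [0, ∞, 7, ∞]
  [5, 0, 10, 16]
  [∞, ∞, 0, ∞]
  [15, 10, 20, 0]
D(3):
  [0, ∞, 7, ∞]
  [5, 0, 10, 16]
  [∞, ∞, 0, ∞]
  [15, 10, 20, 0]
D(4):
  [0, ∞, 7, ∞]
  [5, 0, 10, 16]
  [∞, ∞, 0, ∞]
  [15, 10, 20, 0]
Answer: M*[1][4] = ∞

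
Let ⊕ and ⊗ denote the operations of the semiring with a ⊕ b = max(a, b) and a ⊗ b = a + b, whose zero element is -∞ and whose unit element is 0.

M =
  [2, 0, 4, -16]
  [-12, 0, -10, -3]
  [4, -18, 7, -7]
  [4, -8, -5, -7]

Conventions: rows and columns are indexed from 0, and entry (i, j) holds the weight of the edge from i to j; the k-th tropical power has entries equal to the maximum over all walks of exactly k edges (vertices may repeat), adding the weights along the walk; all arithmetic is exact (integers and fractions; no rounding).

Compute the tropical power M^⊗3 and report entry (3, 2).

M^⊗2:
  [8, 2, 11, -3]
  [1, 0, -3, -3]
  [11, 4, 14, 0]
  [6, 4, 8, -11]
M^⊗3:
  [15, 8, 18, 4]
  [3, 1, 5, -3]
  [18, 11, 21, 7]
  [12, 6, 15, 1]
Key observation: the optimum is the walk 3->0->2->2, with weight 4 + 4 + 7 = 15.
Optimal value attained by: walk 3->0->2->2.
Answer: (M^⊗3)[3][2] = 15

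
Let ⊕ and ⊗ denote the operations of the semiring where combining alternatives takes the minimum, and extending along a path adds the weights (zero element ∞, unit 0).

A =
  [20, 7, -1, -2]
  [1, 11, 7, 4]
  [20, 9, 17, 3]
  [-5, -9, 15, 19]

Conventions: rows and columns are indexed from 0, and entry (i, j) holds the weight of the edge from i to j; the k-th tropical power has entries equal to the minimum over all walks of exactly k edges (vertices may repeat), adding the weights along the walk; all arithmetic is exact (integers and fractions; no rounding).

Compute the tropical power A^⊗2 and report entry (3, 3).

A^⊗2:
  [-7, -11, 13, 2]
  [-1, -5, 0, -1]
  [-2, -6, 16, 13]
  [-8, 2, -6, -7]
Key observation: the optimum is the walk 3->0->3, with weight (-5) + (-2) = -7.
Optimal value attained by: walk 3->0->3.
Answer: (A^⊗2)[3][3] = -7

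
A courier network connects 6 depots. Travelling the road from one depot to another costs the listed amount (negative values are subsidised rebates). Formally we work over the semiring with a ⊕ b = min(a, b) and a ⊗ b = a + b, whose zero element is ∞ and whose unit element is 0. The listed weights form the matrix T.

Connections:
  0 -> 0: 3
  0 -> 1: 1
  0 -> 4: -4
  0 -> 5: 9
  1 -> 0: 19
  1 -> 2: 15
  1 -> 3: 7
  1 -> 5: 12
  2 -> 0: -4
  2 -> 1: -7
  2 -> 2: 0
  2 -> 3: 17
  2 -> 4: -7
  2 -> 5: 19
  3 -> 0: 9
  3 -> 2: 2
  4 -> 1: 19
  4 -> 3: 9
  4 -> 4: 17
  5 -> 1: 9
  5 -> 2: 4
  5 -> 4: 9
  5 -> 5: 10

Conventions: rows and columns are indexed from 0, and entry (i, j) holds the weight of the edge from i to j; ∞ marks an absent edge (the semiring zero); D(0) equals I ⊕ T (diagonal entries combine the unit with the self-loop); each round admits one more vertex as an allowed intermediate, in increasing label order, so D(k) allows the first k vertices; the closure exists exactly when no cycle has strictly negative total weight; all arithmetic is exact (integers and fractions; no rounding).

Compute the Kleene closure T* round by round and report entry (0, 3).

D(0):
  [0, 1, ∞, ∞, -4, 9]
  [19, 0, 15, 7, ∞, 12]
  [-4, -7, 0, 17, -7, 19]
  [9, ∞, 2, 0, ∞, ∞]
  [∞, 19, ∞, 9, 0, ∞]
  [∞, 9, 4, ∞, 9, 0]
D(1):
  [0, 1, ∞, ∞, -4, 9]
  [19, 0, 15, 7, 15, 12]
  [-4, -7, 0, 17, -8, 5]
  [9, 10, 2, 0, 5, 18]
  [∞, 19, ∞, 9, 0, ∞]
  [∞, 9, 4, ∞, 9, 0]
D(2):
  [0, 1, 16, 8, -4, 9]
  [19, 0, 15, 7, 15, 12]
  [-4, -7, 0, 0, -8, 5]
  [9, 10, 2, 0, 5, 18]
  [38, 19, 34, 9, 0, 31]
  [28, 9, 4, 16, 9, 0]
D(3):
  [0, 1, 16, 8, -4, 9]
  [11, 0, 15, 7, 7, 12]
  [-4, -7, 0, 0, -8, 5]
  [-2, -5, 2, 0, -6, 7]
  [30, 19, 34, 9, 0, 31]
  [0, -3, 4, 4, -4, 0]
D(4):
  [0, 1, 10, 8, -4, 9]
  [5, 0, 9, 7, 1, 12]
  [-4, -7, 0, 0, -8, 5]
  [-2, -5, 2, 0, -6, 7]
  [7, 4, 11, 9, 0, 16]
  [0, -3, 4, 4, -4, 0]
D(5):
  [0, 0, 7, 5, -4, 9]
  [5, 0, 9, 7, 1, 12]
  [-4, -7, 0, 0, -8, 5]
  [-2, -5, 2, 0, -6, 7]
  [7, 4, 11, 9, 0, 16]
  [0, -3, 4, 4, -4, 0]
D(6):
  [0, 0, 7, 5, -4, 9]
  [5, 0, 9, 7, 1, 12]
  [-4, -7, 0, 0, -8, 5]
  [-2, -5, 2, 0, -6, 7]
  [7, 4, 11, 9, 0, 16]
  [0, -3, 4, 4, -4, 0]
Answer: T*[0][3] = 5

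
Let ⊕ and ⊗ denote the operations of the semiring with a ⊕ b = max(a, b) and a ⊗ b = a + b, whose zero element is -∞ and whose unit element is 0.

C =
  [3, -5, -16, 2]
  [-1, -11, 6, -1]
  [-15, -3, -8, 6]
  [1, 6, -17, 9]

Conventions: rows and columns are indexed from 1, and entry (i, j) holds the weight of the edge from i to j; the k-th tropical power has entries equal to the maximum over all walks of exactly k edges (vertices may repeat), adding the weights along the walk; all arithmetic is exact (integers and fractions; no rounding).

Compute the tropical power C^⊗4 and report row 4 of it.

C^⊗2:
  [6, 8, 1, 11]
  [2, 5, -2, 12]
  [7, 12, 3, 15]
  [10, 15, 12, 18]
C^⊗3:
  [12, 17, 14, 20]
  [13, 18, 11, 21]
  [16, 21, 18, 24]
  [19, 24, 21, 27]
C^⊗4:
  [21, 26, 23, 29]
  [22, 27, 24, 30]
  [25, 30, 27, 33]
  [28, 33, 30, 36]
Answer: row 4 of C^⊗4 = [28, 33, 30, 36]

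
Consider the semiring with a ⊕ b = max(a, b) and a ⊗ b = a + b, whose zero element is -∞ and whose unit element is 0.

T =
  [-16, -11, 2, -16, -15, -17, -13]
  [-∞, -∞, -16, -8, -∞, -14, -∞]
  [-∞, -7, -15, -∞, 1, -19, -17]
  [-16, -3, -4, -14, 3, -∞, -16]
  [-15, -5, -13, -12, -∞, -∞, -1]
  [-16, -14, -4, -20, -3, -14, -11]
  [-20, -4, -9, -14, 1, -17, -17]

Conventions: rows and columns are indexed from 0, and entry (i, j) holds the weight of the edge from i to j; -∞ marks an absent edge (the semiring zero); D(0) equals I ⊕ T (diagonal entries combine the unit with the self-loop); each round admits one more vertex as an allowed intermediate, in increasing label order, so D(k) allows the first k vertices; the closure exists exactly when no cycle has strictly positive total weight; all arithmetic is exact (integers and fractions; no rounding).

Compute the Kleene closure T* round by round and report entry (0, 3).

D(0):
  [0, -11, 2, -16, -15, -17, -13]
  [-∞, 0, -16, -8, -∞, -14, -∞]
  [-∞, -7, 0, -∞, 1, -19, -17]
  [-16, -3, -4, 0, 3, -∞, -16]
  [-15, -5, -13, -12, 0, -∞, -1]
  [-16, -14, -4, -20, -3, 0, -11]
  [-20, -4, -9, -14, 1, -17, 0]
D(1):
  [0, -11, 2, -16, -15, -17, -13]
  [-∞, 0, -16, -8, -∞, -14, -∞]
  [-∞, -7, 0, -∞, 1, -19, -17]
  [-16, -3, -4, 0, 3, -33, -16]
  [-15, -5, -13, -12, 0, -32, -1]
  [-16, -14, -4, -20, -3, 0, -11]
  [-20, -4, -9, -14, 1, -17, 0]
D(2):
  [0, -11, 2, -16, -15, -17, -13]
  [-∞, 0, -16, -8, -∞, -14, -∞]
  [-∞, -7, 0, -15, 1, -19, -17]
  [-16, -3, -4, 0, 3, -17, -16]
  [-15, -5, -13, -12, 0, -19, -1]
  [-16, -14, -4, -20, -3, 0, -11]
  [-20, -4, -9, -12, 1, -17, 0]
D(3):
  [0, -5, 2, -13, 3, -17, -13]
  [-∞, 0, -16, -8, -15, -14, -33]
  [-∞, -7, 0, -15, 1, -19, -17]
  [-16, -3, -4, 0, 3, -17, -16]
  [-15, -5, -13, -12, 0, -19, -1]
  [-16, -11, -4, -19, -3, 0, -11]
  [-20, -4, -9, -12, 1, -17, 0]
D(4):
  [0, -5, 2, -13, 3, -17, -13]
  [-24, 0, -12, -8, -5, -14, -24]
  [-31, -7, 0, -15, 1, -19, -17]
  [-16, -3, -4, 0, 3, -17, -16]
  [-15, -5, -13, -12, 0, -19, -1]
  [-16, -11, -4, -19, -3, 0, -11]
  [-20, -4, -9, -12, 1, -17, 0]
D(5):
  [0, -2, 2, -9, 3, -16, 2]
  [-20, 0, -12, -8, -5, -14, -6]
  [-14, -4, 0, -11, 1, -18, 0]
  [-12, -2, -4, 0, 3, -16, 2]
  [-15, -5, -13, -12, 0, -19, -1]
  [-16, -8, -4, -15, -3, 0, -4]
  [-14, -4, -9, -11, 1, -17, 0]
D(6):
  [0, -2, 2, -9, 3, -16, 2]
  [-20, 0, -12, -8, -5, -14, -6]
  [-14, -4, 0, -11, 1, -18, 0]
  [-12, -2, -4, 0, 3, -16, 2]
  [-15, -5, -13, -12, 0, -19, -1]
  [-16, -8, -4, -15, -3, 0, -4]
  [-14, -4, -9, -11, 1, -17, 0]
D(7):
  [0, -2, 2, -9, 3, -15, 2]
  [-20, 0, -12, -8, -5, -14, -6]
  [-14, -4, 0, -11, 1, -17, 0]
  [-12, -2, -4, 0, 3, -15, 2]
  [-15, -5, -10, -12, 0, -18, -1]
  [-16, -8, -4, -15, -3, 0, -4]
  [-14, -4, -9, -11, 1, -17, 0]
Answer: T*[0][3] = -9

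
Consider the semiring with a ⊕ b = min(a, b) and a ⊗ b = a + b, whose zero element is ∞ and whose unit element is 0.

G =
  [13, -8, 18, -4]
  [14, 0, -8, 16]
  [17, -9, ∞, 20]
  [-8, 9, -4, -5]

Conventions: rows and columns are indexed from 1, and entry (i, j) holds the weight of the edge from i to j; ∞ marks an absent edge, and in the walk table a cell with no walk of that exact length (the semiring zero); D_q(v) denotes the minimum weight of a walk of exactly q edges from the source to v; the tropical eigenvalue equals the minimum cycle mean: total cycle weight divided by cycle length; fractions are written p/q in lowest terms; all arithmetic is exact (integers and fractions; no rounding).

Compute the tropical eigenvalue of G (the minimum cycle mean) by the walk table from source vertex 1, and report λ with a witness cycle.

q=0: [0, ∞, ∞, ∞]
q=1: [13, -8, 18, -4]
q=2: [-12, -8, -16, -9]
q=3: [-17, -25, -16, -16]
q=4: [-24, -25, -33, -21]
Optimal cycle mean attained by: cycle 2->3->2, total (-8) + (-9), length 2.
Answer: λ = -17/2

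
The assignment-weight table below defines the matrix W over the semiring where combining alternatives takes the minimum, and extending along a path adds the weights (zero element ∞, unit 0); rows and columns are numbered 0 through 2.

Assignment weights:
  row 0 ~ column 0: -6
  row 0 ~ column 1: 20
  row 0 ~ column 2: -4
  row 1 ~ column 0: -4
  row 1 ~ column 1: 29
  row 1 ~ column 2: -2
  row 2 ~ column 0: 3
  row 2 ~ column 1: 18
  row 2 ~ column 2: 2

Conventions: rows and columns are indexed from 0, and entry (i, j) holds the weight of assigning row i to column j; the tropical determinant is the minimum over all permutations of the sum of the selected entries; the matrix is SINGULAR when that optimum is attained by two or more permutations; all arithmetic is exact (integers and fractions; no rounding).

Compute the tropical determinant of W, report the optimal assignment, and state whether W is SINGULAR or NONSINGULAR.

σ = (0, 1, 2): (-6) + 29 + 2 = 25
σ = (0, 2, 1): (-6) + (-2) + 18 = 10
σ = (1, 0, 2): 20 + (-4) + 2 = 18
σ = (1, 2, 0): 20 + (-2) + 3 = 21
σ = (2, 0, 1): (-4) + (-4) + 18 = 10
σ = (2, 1, 0): (-4) + 29 + 3 = 28
Optimal value attained by: σ = (0, 2, 1).
Answer: det⊕(W) = 10; verdict: SINGULAR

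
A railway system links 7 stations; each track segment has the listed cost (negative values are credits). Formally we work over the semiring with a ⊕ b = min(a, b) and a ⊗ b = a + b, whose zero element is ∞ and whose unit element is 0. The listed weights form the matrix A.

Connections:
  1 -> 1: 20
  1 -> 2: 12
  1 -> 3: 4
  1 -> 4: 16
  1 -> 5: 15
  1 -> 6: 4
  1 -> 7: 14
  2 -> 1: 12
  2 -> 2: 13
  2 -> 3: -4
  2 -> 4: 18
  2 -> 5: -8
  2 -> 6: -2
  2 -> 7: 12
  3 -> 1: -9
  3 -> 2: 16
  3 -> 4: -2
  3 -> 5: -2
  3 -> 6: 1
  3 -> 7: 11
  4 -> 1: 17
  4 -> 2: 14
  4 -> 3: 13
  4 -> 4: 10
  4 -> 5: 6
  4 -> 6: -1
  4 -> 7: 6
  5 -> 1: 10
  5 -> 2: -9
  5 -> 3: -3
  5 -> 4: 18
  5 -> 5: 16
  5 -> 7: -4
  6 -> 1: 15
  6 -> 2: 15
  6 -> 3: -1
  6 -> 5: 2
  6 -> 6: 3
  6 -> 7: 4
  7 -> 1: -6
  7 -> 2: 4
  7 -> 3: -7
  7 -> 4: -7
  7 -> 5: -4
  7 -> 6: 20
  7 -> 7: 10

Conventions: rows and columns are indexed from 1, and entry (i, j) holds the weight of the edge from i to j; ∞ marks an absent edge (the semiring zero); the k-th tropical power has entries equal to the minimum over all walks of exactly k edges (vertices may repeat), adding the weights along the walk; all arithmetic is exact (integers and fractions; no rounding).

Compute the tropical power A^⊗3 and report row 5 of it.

A^⊗2:
  [-5, 6, 3, 2, 2, 5, 8]
  [-13, -17, -11, -6, -6, -3, -12]
  [5, -11, -5, 4, 3, -5, -6]
  [0, -3, -2, -1, 1, 2, 2]
  [-12, 0, -13, -11, -17, -11, 3]
  [-10, -7, -3, -3, -3, 0, -2]
  [-16, -13, -7, -9, -9, -8, -8]
A^⊗3:
  [-6, -7, -1, 1, -2, -1, -2]
  [-20, -15, -21, -19, -25, -19, -10]
  [-14, -6, -15, -13, -19, -13, -1]
  [-11, -8, -7, -5, -11, -5, -3]
  [-22, -26, -20, -15, -15, -12, -21]
  [-12, -12, -11, -9, -15, -9, -7]
  [-16, -18, -17, -15, -21, -15, -13]
Answer: row 5 of A^⊗3 = [-22, -26, -20, -15, -15, -12, -21]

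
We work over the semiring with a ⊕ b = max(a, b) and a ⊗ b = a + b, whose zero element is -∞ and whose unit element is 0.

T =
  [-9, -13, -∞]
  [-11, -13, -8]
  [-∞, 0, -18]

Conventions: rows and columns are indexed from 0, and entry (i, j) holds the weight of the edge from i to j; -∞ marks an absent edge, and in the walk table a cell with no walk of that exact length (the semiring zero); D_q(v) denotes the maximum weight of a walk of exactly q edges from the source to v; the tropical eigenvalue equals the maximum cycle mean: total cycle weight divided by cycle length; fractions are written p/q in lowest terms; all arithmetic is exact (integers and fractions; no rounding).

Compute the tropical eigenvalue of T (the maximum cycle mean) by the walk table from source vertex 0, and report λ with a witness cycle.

q=0: [0, -∞, -∞]
q=1: [-9, -13, -∞]
q=2: [-18, -22, -21]
q=3: [-27, -21, -30]
Optimal cycle mean attained by: cycle 1->2->1, total (-8) + 0, length 2.
Answer: λ = -4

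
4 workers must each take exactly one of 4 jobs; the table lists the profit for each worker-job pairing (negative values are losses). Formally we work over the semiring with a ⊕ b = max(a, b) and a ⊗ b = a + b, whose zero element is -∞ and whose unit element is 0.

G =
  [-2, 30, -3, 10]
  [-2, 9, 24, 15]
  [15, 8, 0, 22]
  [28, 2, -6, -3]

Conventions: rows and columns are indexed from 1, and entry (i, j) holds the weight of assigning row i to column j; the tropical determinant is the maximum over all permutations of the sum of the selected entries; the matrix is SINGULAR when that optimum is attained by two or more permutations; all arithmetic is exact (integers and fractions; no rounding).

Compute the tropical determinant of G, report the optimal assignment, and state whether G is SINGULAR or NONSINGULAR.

σ = (1, 2, 3, 4): (-2) + 9 + 0 + (-3) = 4
σ = (1, 2, 4, 3): (-2) + 9 + 22 + (-6) = 23
σ = (1, 3, 2, 4): (-2) + 24 + 8 + (-3) = 27
σ = (1, 3, 4, 2): (-2) + 24 + 22 + 2 = 46
σ = (1, 4, 2, 3): (-2) + 15 + 8 + (-6) = 15
σ = (1, 4, 3, 2): (-2) + 15 + 0 + 2 = 15
σ = (2, 1, 3, 4): 30 + (-2) + 0 + (-3) = 25
σ = (2, 1, 4, 3): 30 + (-2) + 22 + (-6) = 44
σ = (2, 3, 1, 4): 30 + 24 + 15 + (-3) = 66
σ = (2, 3, 4, 1): 30 + 24 + 22 + 28 = 104
σ = (2, 4, 1, 3): 30 + 15 + 15 + (-6) = 54
σ = (2, 4, 3, 1): 30 + 15 + 0 + 28 = 73
σ = (3, 1, 2, 4): (-3) + (-2) + 8 + (-3) = 0
σ = (3, 1, 4, 2): (-3) + (-2) + 22 + 2 = 19
σ = (3, 2, 1, 4): (-3) + 9 + 15 + (-3) = 18
σ = (3, 2, 4, 1): (-3) + 9 + 22 + 28 = 56
σ = (3, 4, 1, 2): (-3) + 15 + 15 + 2 = 29
σ = (3, 4, 2, 1): (-3) + 15 + 8 + 28 = 48
σ = (4, 1, 2, 3): 10 + (-2) + 8 + (-6) = 10
σ = (4, 1, 3, 2): 10 + (-2) + 0 + 2 = 10
σ = (4, 2, 1, 3): 10 + 9 + 15 + (-6) = 28
σ = (4, 2, 3, 1): 10 + 9 + 0 + 28 = 47
σ = (4, 3, 1, 2): 10 + 24 + 15 + 2 = 51
σ = (4, 3, 2, 1): 10 + 24 + 8 + 28 = 70
Optimal value attained by: σ = (2, 3, 4, 1).
Answer: det⊕(G) = 104; verdict: NONSINGULAR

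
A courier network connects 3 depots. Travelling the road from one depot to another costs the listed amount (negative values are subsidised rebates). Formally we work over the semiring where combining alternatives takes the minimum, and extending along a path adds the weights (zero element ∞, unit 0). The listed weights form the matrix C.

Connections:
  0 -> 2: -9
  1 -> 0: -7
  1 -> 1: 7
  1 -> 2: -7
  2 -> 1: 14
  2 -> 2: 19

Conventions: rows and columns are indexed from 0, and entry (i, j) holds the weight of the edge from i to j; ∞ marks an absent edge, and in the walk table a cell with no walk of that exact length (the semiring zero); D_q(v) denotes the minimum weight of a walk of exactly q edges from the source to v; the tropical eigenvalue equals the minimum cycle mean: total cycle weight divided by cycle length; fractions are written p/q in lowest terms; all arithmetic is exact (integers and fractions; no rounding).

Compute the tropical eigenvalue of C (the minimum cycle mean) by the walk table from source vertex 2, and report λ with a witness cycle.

q=0: [∞, ∞, 0]
q=1: [∞, 14, 19]
q=2: [7, 21, 7]
q=3: [14, 21, -2]
Optimal cycle mean attained by: cycle 0->2->1->0, total (-9) + 14 + (-7), length 3.
Answer: λ = -2/3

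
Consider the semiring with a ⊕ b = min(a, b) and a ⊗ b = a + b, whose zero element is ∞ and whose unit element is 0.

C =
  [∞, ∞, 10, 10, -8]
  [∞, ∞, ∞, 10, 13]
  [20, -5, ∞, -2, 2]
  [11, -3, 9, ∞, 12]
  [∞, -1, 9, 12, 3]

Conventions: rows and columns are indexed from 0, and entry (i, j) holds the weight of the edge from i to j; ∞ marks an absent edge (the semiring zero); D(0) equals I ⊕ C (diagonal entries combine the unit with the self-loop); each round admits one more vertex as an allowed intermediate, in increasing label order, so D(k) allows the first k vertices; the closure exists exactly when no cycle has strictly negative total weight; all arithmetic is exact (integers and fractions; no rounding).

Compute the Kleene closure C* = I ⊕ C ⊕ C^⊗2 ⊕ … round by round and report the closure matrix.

D(0):
  [0, ∞, 10, 10, -8]
  [∞, 0, ∞, 10, 13]
  [20, -5, 0, -2, 2]
  [11, -3, 9, 0, 12]
  [∞, -1, 9, 12, 0]
D(1):
  [0, ∞, 10, 10, -8]
  [∞, 0, ∞, 10, 13]
  [20, -5, 0, -2, 2]
  [11, -3, 9, 0, 3]
  [∞, -1, 9, 12, 0]
D(2):
  [0, ∞, 10, 10, -8]
  [∞, 0, ∞, 10, 13]
  [20, -5, 0, -2, 2]
  [11, -3, 9, 0, 3]
  [∞, -1, 9, 9, 0]
D(3):
  [0, 5, 10, 8, -8]
  [∞, 0, ∞, 10, 13]
  [20, -5, 0, -2, 2]
  [11, -3, 9, 0, 3]
  [29, -1, 9, 7, 0]
D(4):
  [0, 5, 10, 8, -8]
  [21, 0, 19, 10, 13]
  [9, -5, 0, -2, 1]
  [11, -3, 9, 0, 3]
  [18, -1, 9, 7, 0]
D(5):
  [0, -9, 1, -1, -8]
  [21, 0, 19, 10, 13]
  [9, -5, 0, -2, 1]
  [11, -3, 9, 0, 3]
  [18, -1, 9, 7, 0]
Answer: C* = [[0, -9, 1, -1, -8], [21, 0, 19, 10, 13], [9, -5, 0, -2, 1], [11, -3, 9, 0, 3], [18, -1, 9, 7, 0]]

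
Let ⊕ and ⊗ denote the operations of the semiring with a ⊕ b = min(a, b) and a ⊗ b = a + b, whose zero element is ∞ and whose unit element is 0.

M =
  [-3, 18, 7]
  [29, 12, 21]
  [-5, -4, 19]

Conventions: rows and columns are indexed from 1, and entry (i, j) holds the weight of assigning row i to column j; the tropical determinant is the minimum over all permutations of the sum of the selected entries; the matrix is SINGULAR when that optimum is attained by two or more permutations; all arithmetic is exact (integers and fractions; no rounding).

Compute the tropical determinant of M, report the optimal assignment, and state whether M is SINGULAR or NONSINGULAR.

σ = (1, 2, 3): (-3) + 12 + 19 = 28
σ = (1, 3, 2): (-3) + 21 + (-4) = 14
σ = (2, 1, 3): 18 + 29 + 19 = 66
σ = (2, 3, 1): 18 + 21 + (-5) = 34
σ = (3, 1, 2): 7 + 29 + (-4) = 32
σ = (3, 2, 1): 7 + 12 + (-5) = 14
Optimal value attained by: σ = (1, 3, 2).
Answer: det⊕(M) = 14; verdict: SINGULAR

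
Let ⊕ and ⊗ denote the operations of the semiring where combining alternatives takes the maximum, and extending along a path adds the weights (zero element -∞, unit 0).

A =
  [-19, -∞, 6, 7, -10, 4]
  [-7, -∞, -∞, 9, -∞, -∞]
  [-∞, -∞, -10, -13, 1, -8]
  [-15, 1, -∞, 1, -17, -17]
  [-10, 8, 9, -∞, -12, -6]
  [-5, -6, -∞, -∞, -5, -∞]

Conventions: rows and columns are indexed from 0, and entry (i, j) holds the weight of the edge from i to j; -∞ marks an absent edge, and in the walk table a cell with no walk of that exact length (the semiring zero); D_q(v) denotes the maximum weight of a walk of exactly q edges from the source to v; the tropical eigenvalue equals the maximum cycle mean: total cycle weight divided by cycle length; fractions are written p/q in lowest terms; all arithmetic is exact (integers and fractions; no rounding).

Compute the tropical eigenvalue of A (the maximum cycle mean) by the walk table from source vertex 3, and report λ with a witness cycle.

q=0: [-∞, -∞, -∞, 0, -∞, -∞]
q=1: [-15, 1, -∞, 1, -17, -17]
q=2: [-6, 2, -8, 10, -16, -11]
q=3: [-5, 11, 0, 11, -7, -2]
q=4: [4, 12, 2, 20, 1, -1]
q=5: [5, 21, 10, 21, 3, 8]
q=6: [14, 22, 12, 30, 11, 9]
Optimal cycle mean attained by: cycle 1->3->1, total 9 + 1, length 2.
Answer: λ = 5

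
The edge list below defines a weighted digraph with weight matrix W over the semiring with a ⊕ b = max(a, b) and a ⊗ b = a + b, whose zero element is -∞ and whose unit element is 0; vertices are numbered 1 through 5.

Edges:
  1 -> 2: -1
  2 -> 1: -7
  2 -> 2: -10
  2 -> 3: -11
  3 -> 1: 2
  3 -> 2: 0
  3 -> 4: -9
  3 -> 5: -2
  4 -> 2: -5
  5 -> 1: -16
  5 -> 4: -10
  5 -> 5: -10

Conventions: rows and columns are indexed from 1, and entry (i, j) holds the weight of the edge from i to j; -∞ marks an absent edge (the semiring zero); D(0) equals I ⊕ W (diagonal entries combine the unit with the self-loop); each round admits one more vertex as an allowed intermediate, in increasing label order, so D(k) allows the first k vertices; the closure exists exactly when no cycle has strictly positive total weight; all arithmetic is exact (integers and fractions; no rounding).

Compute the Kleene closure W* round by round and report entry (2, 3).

D(0):
  [0, -1, -∞, -∞, -∞]
  [-7, 0, -11, -∞, -∞]
  [2, 0, 0, -9, -2]
  [-∞, -5, -∞, 0, -∞]
  [-16, -∞, -∞, -10, 0]
D(1):
  [0, -1, -∞, -∞, -∞]
  [-7, 0, -11, -∞, -∞]
  [2, 1, 0, -9, -2]
  [-∞, -5, -∞, 0, -∞]
  [-16, -17, -∞, -10, 0]
D(2):
  [0, -1, -12, -∞, -∞]
  [-7, 0, -11, -∞, -∞]
  [2, 1, 0, -9, -2]
  [-12, -5, -16, 0, -∞]
  [-16, -17, -28, -10, 0]
D(3):
  [0, -1, -12, -21, -14]
  [-7, 0, -11, -20, -13]
  [2, 1, 0, -9, -2]
  [-12, -5, -16, 0, -18]
  [-16, -17, -28, -10, 0]
D(4):
  [0, -1, -12, -21, -14]
  [-7, 0, -11, -20, -13]
  [2, 1, 0, -9, -2]
  [-12, -5, -16, 0, -18]
  [-16, -15, -26, -10, 0]
D(5):
  [0, -1, -12, -21, -14]
  [-7, 0, -11, -20, -13]
  [2, 1, 0, -9, -2]
  [-12, -5, -16, 0, -18]
  [-16, -15, -26, -10, 0]
Answer: W*[2][3] = -11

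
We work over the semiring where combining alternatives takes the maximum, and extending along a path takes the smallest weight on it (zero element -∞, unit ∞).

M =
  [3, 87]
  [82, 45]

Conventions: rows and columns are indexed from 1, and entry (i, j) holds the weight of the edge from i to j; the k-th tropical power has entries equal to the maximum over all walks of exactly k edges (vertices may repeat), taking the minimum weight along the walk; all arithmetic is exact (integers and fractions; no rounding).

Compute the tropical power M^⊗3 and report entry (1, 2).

M^⊗2:
  [82, 45]
  [45, 82]
M^⊗3:
  [45, 82]
  [82, 45]
Key observation: the optimum is the walk 1->2->1->2, with weight 87 min 82 min 87 = 82.
Optimal value attained by: walk 1->2->1->2.
Answer: (M^⊗3)[1][2] = 82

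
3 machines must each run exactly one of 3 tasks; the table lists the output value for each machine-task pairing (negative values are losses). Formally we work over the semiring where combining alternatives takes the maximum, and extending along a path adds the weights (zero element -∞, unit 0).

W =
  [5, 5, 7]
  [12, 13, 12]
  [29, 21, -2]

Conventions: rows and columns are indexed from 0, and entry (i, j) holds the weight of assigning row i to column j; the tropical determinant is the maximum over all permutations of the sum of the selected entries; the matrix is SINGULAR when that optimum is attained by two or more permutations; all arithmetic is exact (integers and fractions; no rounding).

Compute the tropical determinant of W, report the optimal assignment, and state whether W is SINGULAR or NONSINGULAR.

σ = (0, 1, 2): 5 + 13 + (-2) = 16
σ = (0, 2, 1): 5 + 12 + 21 = 38
σ = (1, 0, 2): 5 + 12 + (-2) = 15
σ = (1, 2, 0): 5 + 12 + 29 = 46
σ = (2, 0, 1): 7 + 12 + 21 = 40
σ = (2, 1, 0): 7 + 13 + 29 = 49
Optimal value attained by: σ = (2, 1, 0).
Answer: det⊕(W) = 49; verdict: NONSINGULAR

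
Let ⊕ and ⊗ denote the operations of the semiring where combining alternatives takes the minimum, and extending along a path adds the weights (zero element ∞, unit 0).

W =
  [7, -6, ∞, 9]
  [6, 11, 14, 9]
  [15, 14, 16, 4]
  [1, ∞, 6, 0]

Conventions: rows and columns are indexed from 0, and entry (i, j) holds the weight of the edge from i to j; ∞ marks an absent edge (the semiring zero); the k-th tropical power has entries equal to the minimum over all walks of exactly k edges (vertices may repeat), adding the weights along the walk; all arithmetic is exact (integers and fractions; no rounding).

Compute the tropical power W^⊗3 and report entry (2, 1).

W^⊗2:
  [0, 1, 8, 3]
  [10, 0, 15, 9]
  [5, 9, 10, 4]
  [1, -5, 6, 0]
W^⊗3:
  [4, -6, 9, 3]
  [6, 4, 14, 9]
  [5, -1, 10, 4]
  [1, -5, 6, 0]
Key observation: the optimum is the walk 2->3->0->1, with weight 4 + 1 + (-6) = -1.
Optimal value attained by: walk 2->3->0->1.
Answer: (W^⊗3)[2][1] = -1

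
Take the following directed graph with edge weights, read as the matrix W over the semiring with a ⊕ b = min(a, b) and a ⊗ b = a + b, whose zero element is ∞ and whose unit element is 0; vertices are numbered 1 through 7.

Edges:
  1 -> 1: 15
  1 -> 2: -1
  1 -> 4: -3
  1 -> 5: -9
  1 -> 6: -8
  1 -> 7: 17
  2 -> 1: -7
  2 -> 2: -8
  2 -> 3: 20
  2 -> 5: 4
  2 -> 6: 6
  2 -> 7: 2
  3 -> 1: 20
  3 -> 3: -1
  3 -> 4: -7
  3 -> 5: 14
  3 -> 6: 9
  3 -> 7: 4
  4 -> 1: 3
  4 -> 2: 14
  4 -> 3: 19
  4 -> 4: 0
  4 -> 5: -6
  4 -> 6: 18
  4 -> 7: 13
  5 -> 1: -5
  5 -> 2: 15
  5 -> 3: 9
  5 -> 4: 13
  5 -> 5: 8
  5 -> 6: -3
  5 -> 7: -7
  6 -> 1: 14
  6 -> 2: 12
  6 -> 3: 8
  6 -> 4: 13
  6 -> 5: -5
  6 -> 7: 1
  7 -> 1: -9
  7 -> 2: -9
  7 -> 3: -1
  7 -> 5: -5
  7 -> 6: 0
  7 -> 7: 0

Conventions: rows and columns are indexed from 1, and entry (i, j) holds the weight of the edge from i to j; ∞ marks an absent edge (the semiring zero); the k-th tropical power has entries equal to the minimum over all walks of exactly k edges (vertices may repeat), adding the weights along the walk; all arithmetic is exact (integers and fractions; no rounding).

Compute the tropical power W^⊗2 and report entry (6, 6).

W^⊗2:
  [-14, -9, 0, -3, -13, -12, -16]
  [-15, -16, 1, -10, -16, -15, -6]
  [-5, -5, -2, -8, -13, 4, 3]
  [-11, 2, 3, 0, -6, -9, -13]
  [-16, -16, -8, -8, -14, -13, -7]
  [-10, -8, 0, 1, -4, -8, -12]
  [-16, -17, -2, -12, -18, -17, -12]
Key observation: the optimum is the walk 6->5->6, with weight (-5) + (-3) = -8.
Optimal value attained by: walk 6->5->6.
Answer: (W^⊗2)[6][6] = -8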